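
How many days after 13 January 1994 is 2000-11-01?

Jan 13, 1994 → Jan 13, 1995: 365 days.
Jan 13, 1995 → Jan 13, 1996: 365 days.
Jan 13, 1996 → Jan 13, 1997: 366 days (Feb 29, 1996 is in that span).
Jan 13, 1997 → Jan 13, 1998: 365 days.
Jan 13, 1998 → Jan 13, 1999: 365 days.
Jan 13, 1999 → Jan 13, 2000: 365 days.
Jan 13, 2000 → Feb 13, 2000: 31 days (January has 31).
Feb 13, 2000 → Mar 13, 2000: 29 days (February has 29).
Mar 13, 2000 → Apr 13, 2000: 31 days (March has 31).
Apr 13, 2000 → May 13, 2000: 30 days (April has 30).
May 13, 2000 → Jun 13, 2000: 31 days (May has 31).
Jun 13, 2000 → Jul 13, 2000: 30 days (June has 30).
Jul 13, 2000 → Aug 13, 2000: 31 days (July has 31).
Aug 13, 2000 → Sep 13, 2000: 31 days (August has 31).
Sep 13, 2000 → Oct 13, 2000: 30 days (September has 30).
Oct 13, 2000 → Nov 1, 2000: 19 days.
Total: 2484 days.

2484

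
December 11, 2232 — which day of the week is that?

Tuesday

January 1, 2232 is a Sunday.
Jan 1, 2232 → Feb 1, 2232: 31 days (January has 31).
Feb 1, 2232 → Mar 1, 2232: 29 days (February has 29).
Mar 1, 2232 → Apr 1, 2232: 31 days (March has 31).
Apr 1, 2232 → May 1, 2232: 30 days (April has 30).
May 1, 2232 → Jun 1, 2232: 31 days (May has 31).
Jun 1, 2232 → Jul 1, 2232: 30 days (June has 30).
Jul 1, 2232 → Aug 1, 2232: 31 days (July has 31).
Aug 1, 2232 → Sep 1, 2232: 31 days (August has 31).
Sep 1, 2232 → Oct 1, 2232: 30 days (September has 30).
Oct 1, 2232 → Nov 1, 2232: 31 days (October has 31).
Nov 1, 2232 → Dec 1, 2232: 30 days (November has 30).
Dec 1, 2232 → Dec 11, 2232: 10 days.
Total: 345 days.
345 mod 7 = 2, so Sunday + 2 = Tuesday.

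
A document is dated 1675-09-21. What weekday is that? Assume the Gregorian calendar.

Saturday

Doomsday rule: the anchor day for the 1600s is Tuesday. For year 75: 75÷12 = 6 r 3, and 3÷4 = 0, so 6+3+0 = 9.
Tuesday + 9 ≡ Thursday — that's 1675's doomsday.
In September the doomsday date is Sep 5.
Sep 21 is 16 days after Sep 5; 16 mod 7 = 2, so Thursday + 2 = Saturday.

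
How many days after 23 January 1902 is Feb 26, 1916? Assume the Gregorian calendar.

Jan 23, 1902 → Jan 23, 1903: 365 days.
Jan 23, 1903 → Jan 23, 1904: 365 days.
Jan 23, 1904 → Jan 23, 1905: 366 days (Feb 29, 1904 is in that span).
Jan 23, 1905 → Jan 23, 1906: 365 days.
Jan 23, 1906 → Jan 23, 1907: 365 days.
Jan 23, 1907 → Jan 23, 1908: 365 days.
Jan 23, 1908 → Jan 23, 1909: 366 days (Feb 29, 1908 is in that span).
Jan 23, 1909 → Jan 23, 1910: 365 days.
Jan 23, 1910 → Jan 23, 1911: 365 days.
Jan 23, 1911 → Jan 23, 1912: 365 days.
Jan 23, 1912 → Jan 23, 1913: 366 days (Feb 29, 1912 is in that span).
Jan 23, 1913 → Jan 23, 1914: 365 days.
Jan 23, 1914 → Jan 23, 1915: 365 days.
Jan 23, 1915 → Feb 23, 1915: 31 days (January has 31).
Feb 23, 1915 → Mar 23, 1915: 28 days (February has 28).
Mar 23, 1915 → Apr 23, 1915: 31 days (March has 31).
Apr 23, 1915 → May 23, 1915: 30 days (April has 30).
May 23, 1915 → Jun 23, 1915: 31 days (May has 31).
Jun 23, 1915 → Jul 23, 1915: 30 days (June has 30).
Jul 23, 1915 → Aug 23, 1915: 31 days (July has 31).
Aug 23, 1915 → Sep 23, 1915: 31 days (August has 31).
Sep 23, 1915 → Oct 23, 1915: 30 days (September has 30).
Oct 23, 1915 → Nov 23, 1915: 31 days (October has 31).
Nov 23, 1915 → Dec 23, 1915: 30 days (November has 30).
Dec 23, 1915 → Jan 23, 1916: 31 days (December has 31).
Jan 23, 1916 → Feb 23, 1916: 31 days (January has 31).
Feb 23, 1916 → Feb 26, 1916: 3 days.
Total: 5147 days.

5147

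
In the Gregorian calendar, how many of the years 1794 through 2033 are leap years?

58

Multiples of 4 in [1794,2033]: 60.
Of those, multiples of 100: 3 (not leap unless ÷400).
Multiples of 400: 1.
Leap years = 60 − 3 + 1 = 58.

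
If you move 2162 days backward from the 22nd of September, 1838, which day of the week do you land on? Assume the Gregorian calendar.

Sunday

First find the weekday of Sep 22, 1838. Doomsday rule: the anchor day for the 1800s is Friday. For year 38: 38÷12 = 3 r 2, and 2÷4 = 0, so 3+2+0 = 5.
Friday + 5 ≡ Wednesday — that's 1838's doomsday.
In September the doomsday date is Sep 5.
Sep 22 is 17 days after Sep 5; 17 mod 7 = 3, so Wednesday + 3 = Saturday.
2162 mod 7 = 6, so 2162 days before a Saturday is Saturday − 6 = Sunday.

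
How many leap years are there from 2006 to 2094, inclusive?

22

Multiples of 4 in [2006,2094]: 22.
Of those, multiples of 100: 0 (not leap unless ÷400).
Multiples of 400: 0.
Leap years = 22 − 0 + 0 = 22.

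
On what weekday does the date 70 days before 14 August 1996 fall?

First find the weekday of Aug 14, 1996. Doomsday rule: the anchor day for the 1900s is Wednesday. For year 96: 96÷12 = 8 r 0, and 0÷4 = 0, so 8+0+0 = 8.
Wednesday + 8 ≡ Thursday — that's 1996's doomsday.
In August the doomsday date is Aug 8.
Aug 14 is 6 days after Aug 8; 6 mod 7 = 6, so Thursday + 6 = Wednesday.
70 mod 7 = 0, so 70 days before a Wednesday is Wednesday − 0 = Wednesday.

Wednesday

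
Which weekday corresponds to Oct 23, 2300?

Doomsday rule: the anchor day for the 2300s is Wednesday. For year 00: 0÷12 = 0 r 0, and 0÷4 = 0, so 0+0+0 = 0.
Wednesday + 0 ≡ Wednesday — that's 2300's doomsday.
In October the doomsday date is Oct 10.
Oct 23 is 13 days after Oct 10; 13 mod 7 = 6, so Wednesday + 6 = Tuesday.

Tuesday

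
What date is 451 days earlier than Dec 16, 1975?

September 21, 1974

−365 (one year) → Dec 16, 1974 (86 left).
−16 → Nov 30, 1974 (end of Nov, 30 days; 70 left).
−30 → Oct 31, 1974 (end of Oct, 31 days; 40 left).
−31 → Sep 30, 1974 (end of Sep, 30 days; 9 left).
−9 → Sep 21, 1974.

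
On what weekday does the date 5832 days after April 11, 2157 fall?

Tuesday

First find the weekday of Apr 11, 2157. Doomsday rule: the anchor day for the 2100s is Sunday. For year 57: 57÷12 = 4 r 9, and 9÷4 = 2, so 4+9+2 = 15.
Sunday + 15 ≡ Monday — that's 2157's doomsday.
In April the doomsday date is Apr 4.
Apr 11 is 7 days after Apr 4; 7 mod 7 = 0, so Monday + 0 = Monday.
5832 mod 7 = 1, so 5832 days after a Monday is Monday + 1 = Tuesday.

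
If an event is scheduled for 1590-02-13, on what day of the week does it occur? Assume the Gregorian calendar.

Tuesday

Doomsday rule: the anchor day for the 1500s is Wednesday. For year 90: 90÷12 = 7 r 6, and 6÷4 = 1, so 7+6+1 = 14.
Wednesday + 14 ≡ Wednesday — that's 1590's doomsday.
In February the doomsday date is Feb 28 (1590 is not a leap year).
Feb 13 is 15 days before Feb 28; 15 mod 7 = 1, so Wednesday − 1 = Tuesday.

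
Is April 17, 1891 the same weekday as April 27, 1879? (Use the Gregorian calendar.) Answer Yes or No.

No

From Apr 27, 1879 to Apr 17, 1891 is 4373 days.
4373 mod 7 = 5, so they are different weekdays.
(Apr 27, 1879 is a Sunday; Apr 17, 1891 is a Friday.)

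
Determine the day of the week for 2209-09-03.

Sunday

Doomsday rule: the anchor day for the 2200s is Friday. For year 09: 9÷12 = 0 r 9, and 9÷4 = 2, so 0+9+2 = 11.
Friday + 11 ≡ Tuesday — that's 2209's doomsday.
In September the doomsday date is Sep 5.
Sep 3 is 2 days before Sep 5; 2 mod 7 = 2, so Tuesday − 2 = Sunday.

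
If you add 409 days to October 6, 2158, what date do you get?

+365 (one year) → Oct 6, 2159 (44 left).
Oct has 31 days: +26 → Nov 1, 2159 (18 left).
+18 → Nov 19, 2159.

November 19, 2159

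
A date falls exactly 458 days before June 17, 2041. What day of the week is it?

Jun 17, 2041 is a Monday.
458 mod 7 = 3, so 458 days before a Monday is Monday − 3 = Friday.

Friday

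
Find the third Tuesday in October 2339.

October 17, 2339

October 1, 2339 is a Sunday.
The first Tuesday is therefore October 3 (2 days later).
The third Tuesday is 3 + 2×7 = October 17.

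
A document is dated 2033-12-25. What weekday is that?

Doomsday rule: the anchor day for the 2000s is Tuesday. For year 33: 33÷12 = 2 r 9, and 9÷4 = 2, so 2+9+2 = 13.
Tuesday + 13 ≡ Monday — that's 2033's doomsday.
In December the doomsday date is Dec 12.
Dec 25 is 13 days after Dec 12; 13 mod 7 = 6, so Monday + 6 = Sunday.

Sunday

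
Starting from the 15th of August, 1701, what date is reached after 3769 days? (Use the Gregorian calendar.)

December 10, 1711

+365 (one year) → Aug 15, 1702 (3404 left).
+365 (one year) → Aug 15, 1703 (3039 left).
+366 (one year; includes Feb 29, 1704) → Aug 15, 1704 (2673 left).
+365 (one year) → Aug 15, 1705 (2308 left).
+365 (one year) → Aug 15, 1706 (1943 left).
+365 (one year) → Aug 15, 1707 (1578 left).
+366 (one year; includes Feb 29, 1708) → Aug 15, 1708 (1212 left).
+365 (one year) → Aug 15, 1709 (847 left).
+365 (one year) → Aug 15, 1710 (482 left).
+365 (one year) → Aug 15, 1711 (117 left).
Aug has 31 days: +17 → Sep 1, 1711 (100 left).
Sep has 30 days: +30 → Oct 1, 1711 (70 left).
Oct has 31 days: +31 → Nov 1, 1711 (39 left).
Nov has 30 days: +30 → Dec 1, 1711 (9 left).
+9 → Dec 10, 1711.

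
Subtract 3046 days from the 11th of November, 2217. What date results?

−365 (one year) → Nov 11, 2216 (2681 left).
−366 (one year; includes Feb 29, 2216) → Nov 11, 2215 (2315 left).
−365 (one year) → Nov 11, 2214 (1950 left).
−365 (one year) → Nov 11, 2213 (1585 left).
−365 (one year) → Nov 11, 2212 (1220 left).
−366 (one year; includes Feb 29, 2212) → Nov 11, 2211 (854 left).
−365 (one year) → Nov 11, 2210 (489 left).
−365 (one year) → Nov 11, 2209 (124 left).
−11 → Oct 31, 2209 (end of Oct, 31 days; 113 left).
−31 → Sep 30, 2209 (end of Sep, 30 days; 82 left).
−30 → Aug 31, 2209 (end of Aug, 31 days; 52 left).
−31 → Jul 31, 2209 (end of Jul, 31 days; 21 left).
−21 → Jul 10, 2209.

July 10, 2209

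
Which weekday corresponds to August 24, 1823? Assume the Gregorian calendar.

Sunday

Doomsday rule: the anchor day for the 1800s is Friday. For year 23: 23÷12 = 1 r 11, and 11÷4 = 2, so 1+11+2 = 14.
Friday + 14 ≡ Friday — that's 1823's doomsday.
In August the doomsday date is Aug 8.
Aug 24 is 16 days after Aug 8; 16 mod 7 = 2, so Friday + 2 = Sunday.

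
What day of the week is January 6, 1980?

Sunday

Doomsday rule: the anchor day for the 1900s is Wednesday. For year 80: 80÷12 = 6 r 8, and 8÷4 = 2, so 6+8+2 = 16.
Wednesday + 16 ≡ Friday — that's 1980's doomsday.
In January the doomsday date is Jan 4 (1980 is a leap year (divisible by 4)).
Jan 6 is 2 days after Jan 4; 2 mod 7 = 2, so Friday + 2 = Sunday.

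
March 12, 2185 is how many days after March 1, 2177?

2933

Mar 1, 2177 → Mar 1, 2178: 365 days.
Mar 1, 2178 → Mar 1, 2179: 365 days.
Mar 1, 2179 → Mar 1, 2180: 366 days (Feb 29, 2180 is in that span).
Mar 1, 2180 → Mar 1, 2181: 365 days.
Mar 1, 2181 → Mar 1, 2182: 365 days.
Mar 1, 2182 → Mar 1, 2183: 365 days.
Mar 1, 2183 → Mar 1, 2184: 366 days (Feb 29, 2184 is in that span).
Mar 1, 2184 → Apr 1, 2184: 31 days (March has 31).
Apr 1, 2184 → May 1, 2184: 30 days (April has 30).
May 1, 2184 → Jun 1, 2184: 31 days (May has 31).
Jun 1, 2184 → Jul 1, 2184: 30 days (June has 30).
Jul 1, 2184 → Aug 1, 2184: 31 days (July has 31).
Aug 1, 2184 → Sep 1, 2184: 31 days (August has 31).
Sep 1, 2184 → Oct 1, 2184: 30 days (September has 30).
Oct 1, 2184 → Nov 1, 2184: 31 days (October has 31).
Nov 1, 2184 → Dec 1, 2184: 30 days (November has 30).
Dec 1, 2184 → Jan 1, 2185: 31 days (December has 31).
Jan 1, 2185 → Feb 1, 2185: 31 days (January has 31).
Feb 1, 2185 → Mar 1, 2185: 28 days (February has 28).
Mar 1, 2185 → Mar 12, 2185: 11 days.
Total: 2933 days.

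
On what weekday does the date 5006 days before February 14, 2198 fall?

Tuesday

Feb 14, 2198 is a Wednesday.
5006 mod 7 = 1, so 5006 days before a Wednesday is Wednesday − 1 = Tuesday.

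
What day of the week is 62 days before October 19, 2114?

Oct 19, 2114 is a Friday.
62 mod 7 = 6, so 62 days before a Friday is Friday − 6 = Saturday.

Saturday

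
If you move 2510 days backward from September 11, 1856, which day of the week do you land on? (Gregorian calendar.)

Sunday

Sep 11, 1856 is a Thursday.
2510 mod 7 = 4, so 2510 days before a Thursday is Thursday − 4 = Sunday.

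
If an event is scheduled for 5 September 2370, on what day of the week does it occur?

Saturday

Doomsday rule: the anchor day for the 2300s is Wednesday. For year 70: 70÷12 = 5 r 10, and 10÷4 = 2, so 5+10+2 = 17.
Wednesday + 17 ≡ Saturday — that's 2370's doomsday.
In September the doomsday date is Sep 5.
Sep 5 is the doomsday itself: Saturday.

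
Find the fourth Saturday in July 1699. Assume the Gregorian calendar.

July 25, 1699

July 1, 1699 is a Wednesday.
The first Saturday is therefore July 4 (3 days later).
The fourth Saturday is 4 + 3×7 = July 25.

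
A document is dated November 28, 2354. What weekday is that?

Doomsday rule: the anchor day for the 2300s is Wednesday. For year 54: 54÷12 = 4 r 6, and 6÷4 = 1, so 4+6+1 = 11.
Wednesday + 11 ≡ Sunday — that's 2354's doomsday.
In November the doomsday date is Nov 7.
Nov 28 is 21 days after Nov 7; 21 mod 7 = 0, so Sunday + 0 = Sunday.

Sunday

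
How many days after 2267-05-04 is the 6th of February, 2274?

May 4, 2267 → May 4, 2268: 366 days (Feb 29, 2268 is in that span).
May 4, 2268 → May 4, 2269: 365 days.
May 4, 2269 → May 4, 2270: 365 days.
May 4, 2270 → May 4, 2271: 365 days.
May 4, 2271 → May 4, 2272: 366 days (Feb 29, 2272 is in that span).
May 4, 2272 → May 4, 2273: 365 days.
May 4, 2273 → Jun 4, 2273: 31 days (May has 31).
Jun 4, 2273 → Jul 4, 2273: 30 days (June has 30).
Jul 4, 2273 → Aug 4, 2273: 31 days (July has 31).
Aug 4, 2273 → Sep 4, 2273: 31 days (August has 31).
Sep 4, 2273 → Oct 4, 2273: 30 days (September has 30).
Oct 4, 2273 → Nov 4, 2273: 31 days (October has 31).
Nov 4, 2273 → Dec 4, 2273: 30 days (November has 30).
Dec 4, 2273 → Jan 4, 2274: 31 days (December has 31).
Jan 4, 2274 → Feb 4, 2274: 31 days (January has 31).
Feb 4, 2274 → Feb 6, 2274: 2 days.
Total: 2470 days.

2470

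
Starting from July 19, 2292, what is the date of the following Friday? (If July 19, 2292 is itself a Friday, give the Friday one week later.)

July 22, 2292

Jul 19, 2292 is a Tuesday.
From Tuesday to the next Friday is 3 days.
Jul 19, 2292 + 3 = Jul 22, 2292.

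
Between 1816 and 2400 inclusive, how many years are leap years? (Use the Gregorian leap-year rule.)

Multiples of 4 in [1816,2400]: 147.
Of those, multiples of 100: 6 (not leap unless ÷400).
Multiples of 400: 2.
Leap years = 147 − 6 + 2 = 143.

143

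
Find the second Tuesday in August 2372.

August 1, 2372 is a Tuesday.
The first Tuesday is therefore August 1 (same day).
The second Tuesday is 1 + 1×7 = August 8.

August 8, 2372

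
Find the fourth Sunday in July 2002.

July 28, 2002

July 1, 2002 is a Monday.
The first Sunday is therefore July 7 (6 days later).
The fourth Sunday is 7 + 3×7 = July 28.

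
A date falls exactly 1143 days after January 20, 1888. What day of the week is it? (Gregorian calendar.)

Sunday

First find the weekday of Jan 20, 1888. Doomsday rule: the anchor day for the 1800s is Friday. For year 88: 88÷12 = 7 r 4, and 4÷4 = 1, so 7+4+1 = 12.
Friday + 12 ≡ Wednesday — that's 1888's doomsday.
In January the doomsday date is Jan 4 (1888 is a leap year (divisible by 4)).
Jan 20 is 16 days after Jan 4; 16 mod 7 = 2, so Wednesday + 2 = Friday.
1143 mod 7 = 2, so 1143 days after a Friday is Friday + 2 = Sunday.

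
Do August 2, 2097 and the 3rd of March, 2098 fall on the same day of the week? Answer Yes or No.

No

From Aug 2, 2097 to Mar 3, 2098 is 213 days.
213 mod 7 = 3, so they are different weekdays.
(Aug 2, 2097 is a Friday; Mar 3, 2098 is a Monday.)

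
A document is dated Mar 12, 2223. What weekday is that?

Doomsday rule: the anchor day for the 2200s is Friday. For year 23: 23÷12 = 1 r 11, and 11÷4 = 2, so 1+11+2 = 14.
Friday + 14 ≡ Friday — that's 2223's doomsday.
In March the doomsday date is Mar 14.
Mar 12 is 2 days before Mar 14; 2 mod 7 = 2, so Friday − 2 = Wednesday.

Wednesday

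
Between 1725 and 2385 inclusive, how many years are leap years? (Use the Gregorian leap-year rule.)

Multiples of 4 in [1725,2385]: 165.
Of those, multiples of 100: 6 (not leap unless ÷400).
Multiples of 400: 1.
Leap years = 165 − 6 + 1 = 160.

160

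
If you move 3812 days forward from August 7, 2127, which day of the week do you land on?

First find the weekday of Aug 7, 2127. Doomsday rule: the anchor day for the 2100s is Sunday. For year 27: 27÷12 = 2 r 3, and 3÷4 = 0, so 2+3+0 = 5.
Sunday + 5 ≡ Friday — that's 2127's doomsday.
In August the doomsday date is Aug 8.
Aug 7 is 1 day before Aug 8; 1 mod 7 = 1, so Friday − 1 = Thursday.
3812 mod 7 = 4, so 3812 days after a Thursday is Thursday + 4 = Monday.

Monday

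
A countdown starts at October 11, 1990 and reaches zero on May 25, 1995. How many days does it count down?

Oct 11, 1990 → Oct 11, 1991: 365 days.
Oct 11, 1991 → Oct 11, 1992: 366 days (Feb 29, 1992 is in that span).
Oct 11, 1992 → Oct 11, 1993: 365 days.
Oct 11, 1993 → Oct 11, 1994: 365 days.
Oct 11, 1994 → Nov 11, 1994: 31 days (October has 31).
Nov 11, 1994 → Dec 11, 1994: 30 days (November has 30).
Dec 11, 1994 → Jan 11, 1995: 31 days (December has 31).
Jan 11, 1995 → Feb 11, 1995: 31 days (January has 31).
Feb 11, 1995 → Mar 11, 1995: 28 days (February has 28).
Mar 11, 1995 → Apr 11, 1995: 31 days (March has 31).
Apr 11, 1995 → May 11, 1995: 30 days (April has 30).
May 11, 1995 → May 25, 1995: 14 days.
Total: 1687 days.

1687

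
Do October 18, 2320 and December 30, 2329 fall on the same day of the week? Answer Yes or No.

Yes

From Oct 18, 2320 to Dec 30, 2329 is 3360 days.
3360 mod 7 = 0, so they are the same weekday.
(Oct 18, 2320 is a Monday; Dec 30, 2329 is a Monday.)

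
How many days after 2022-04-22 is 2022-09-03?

Apr 22, 2022 → May 22, 2022: 30 days (April has 30).
May 22, 2022 → Jun 22, 2022: 31 days (May has 31).
Jun 22, 2022 → Jul 22, 2022: 30 days (June has 30).
Jul 22, 2022 → Aug 22, 2022: 31 days (July has 31).
Aug 22, 2022 → Sep 3, 2022: 12 days.
Total: 134 days.

134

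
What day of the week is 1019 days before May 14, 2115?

Friday

First find the weekday of May 14, 2115. Doomsday rule: the anchor day for the 2100s is Sunday. For year 15: 15÷12 = 1 r 3, and 3÷4 = 0, so 1+3+0 = 4.
Sunday + 4 ≡ Thursday — that's 2115's doomsday.
In May the doomsday date is May 9.
May 14 is 5 days after May 9; 5 mod 7 = 5, so Thursday + 5 = Tuesday.
1019 mod 7 = 4, so 1019 days before a Tuesday is Tuesday − 4 = Friday.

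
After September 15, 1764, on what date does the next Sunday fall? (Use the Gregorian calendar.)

September 16, 1764

Sep 15, 1764 is a Saturday.
From Saturday to the next Sunday is 1 day.
Sep 15, 1764 + 1 = Sep 16, 1764.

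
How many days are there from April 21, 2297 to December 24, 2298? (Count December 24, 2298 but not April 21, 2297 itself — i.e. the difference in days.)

Apr 21, 2297 → Apr 21, 2298: 365 days.
Apr 21, 2298 → May 21, 2298: 30 days (April has 30).
May 21, 2298 → Jun 21, 2298: 31 days (May has 31).
Jun 21, 2298 → Jul 21, 2298: 30 days (June has 30).
Jul 21, 2298 → Aug 21, 2298: 31 days (July has 31).
Aug 21, 2298 → Sep 21, 2298: 31 days (August has 31).
Sep 21, 2298 → Oct 21, 2298: 30 days (September has 30).
Oct 21, 2298 → Nov 21, 2298: 31 days (October has 31).
Nov 21, 2298 → Dec 21, 2298: 30 days (November has 30).
Dec 21, 2298 → Dec 24, 2298: 3 days.
Total: 612 days.

612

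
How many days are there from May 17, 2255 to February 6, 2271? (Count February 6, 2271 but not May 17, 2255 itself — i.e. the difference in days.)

5744

May 17, 2255 → May 17, 2256: 366 days (Feb 29, 2256 is in that span).
May 17, 2256 → May 17, 2257: 365 days.
May 17, 2257 → May 17, 2258: 365 days.
May 17, 2258 → May 17, 2259: 365 days.
May 17, 2259 → May 17, 2260: 366 days (Feb 29, 2260 is in that span).
May 17, 2260 → May 17, 2261: 365 days.
May 17, 2261 → May 17, 2262: 365 days.
May 17, 2262 → May 17, 2263: 365 days.
May 17, 2263 → May 17, 2264: 366 days (Feb 29, 2264 is in that span).
May 17, 2264 → May 17, 2265: 365 days.
May 17, 2265 → May 17, 2266: 365 days.
May 17, 2266 → May 17, 2267: 365 days.
May 17, 2267 → May 17, 2268: 366 days (Feb 29, 2268 is in that span).
May 17, 2268 → May 17, 2269: 365 days.
May 17, 2269 → May 17, 2270: 365 days.
May 17, 2270 → Jun 17, 2270: 31 days (May has 31).
Jun 17, 2270 → Jul 17, 2270: 30 days (June has 30).
Jul 17, 2270 → Aug 17, 2270: 31 days (July has 31).
Aug 17, 2270 → Sep 17, 2270: 31 days (August has 31).
Sep 17, 2270 → Oct 17, 2270: 30 days (September has 30).
Oct 17, 2270 → Nov 17, 2270: 31 days (October has 31).
Nov 17, 2270 → Dec 17, 2270: 30 days (November has 30).
Dec 17, 2270 → Jan 17, 2271: 31 days (December has 31).
Jan 17, 2271 → Feb 6, 2271: 20 days.
Total: 5744 days.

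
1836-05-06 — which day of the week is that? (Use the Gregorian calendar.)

Friday

Doomsday rule: the anchor day for the 1800s is Friday. For year 36: 36÷12 = 3 r 0, and 0÷4 = 0, so 3+0+0 = 3.
Friday + 3 ≡ Monday — that's 1836's doomsday.
In May the doomsday date is May 9.
May 6 is 3 days before May 9; 3 mod 7 = 3, so Monday − 3 = Friday.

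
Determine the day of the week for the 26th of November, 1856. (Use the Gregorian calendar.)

Doomsday rule: the anchor day for the 1800s is Friday. For year 56: 56÷12 = 4 r 8, and 8÷4 = 2, so 4+8+2 = 14.
Friday + 14 ≡ Friday — that's 1856's doomsday.
In November the doomsday date is Nov 7.
Nov 26 is 19 days after Nov 7; 19 mod 7 = 5, so Friday + 5 = Wednesday.

Wednesday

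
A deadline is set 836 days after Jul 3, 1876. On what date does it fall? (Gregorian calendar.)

October 17, 1878

+365 (one year) → Jul 3, 1877 (471 left).
+365 (one year) → Jul 3, 1878 (106 left).
Jul has 31 days: +29 → Aug 1, 1878 (77 left).
Aug has 31 days: +31 → Sep 1, 1878 (46 left).
Sep has 30 days: +30 → Oct 1, 1878 (16 left).
+16 → Oct 17, 1878.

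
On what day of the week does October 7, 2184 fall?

Doomsday rule: the anchor day for the 2100s is Sunday. For year 84: 84÷12 = 7 r 0, and 0÷4 = 0, so 7+0+0 = 7.
Sunday + 7 ≡ Sunday — that's 2184's doomsday.
In October the doomsday date is Oct 10.
Oct 7 is 3 days before Oct 10; 3 mod 7 = 3, so Sunday − 3 = Thursday.

Thursday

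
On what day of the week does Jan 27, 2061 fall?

Doomsday rule: the anchor day for the 2000s is Tuesday. For year 61: 61÷12 = 5 r 1, and 1÷4 = 0, so 5+1+0 = 6.
Tuesday + 6 ≡ Monday — that's 2061's doomsday.
In January the doomsday date is Jan 3 (2061 is not a leap year).
Jan 27 is 24 days after Jan 3; 24 mod 7 = 3, so Monday + 3 = Thursday.

Thursday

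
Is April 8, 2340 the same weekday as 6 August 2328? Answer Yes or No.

From Aug 6, 2328 to Apr 8, 2340 is 4263 days.
4263 mod 7 = 0, so they are the same weekday.
(Aug 6, 2328 is a Monday; Apr 8, 2340 is a Monday.)

Yes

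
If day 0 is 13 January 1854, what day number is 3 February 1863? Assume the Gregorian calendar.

3308

Jan 13, 1854 → Jan 13, 1855: 365 days.
Jan 13, 1855 → Jan 13, 1856: 365 days.
Jan 13, 1856 → Jan 13, 1857: 366 days (Feb 29, 1856 is in that span).
Jan 13, 1857 → Jan 13, 1858: 365 days.
Jan 13, 1858 → Jan 13, 1859: 365 days.
Jan 13, 1859 → Jan 13, 1860: 365 days.
Jan 13, 1860 → Jan 13, 1861: 366 days (Feb 29, 1860 is in that span).
Jan 13, 1861 → Jan 13, 1862: 365 days.
Jan 13, 1862 → Feb 13, 1862: 31 days (January has 31).
Feb 13, 1862 → Mar 13, 1862: 28 days (February has 28).
Mar 13, 1862 → Apr 13, 1862: 31 days (March has 31).
Apr 13, 1862 → May 13, 1862: 30 days (April has 30).
May 13, 1862 → Jun 13, 1862: 31 days (May has 31).
Jun 13, 1862 → Jul 13, 1862: 30 days (June has 30).
Jul 13, 1862 → Aug 13, 1862: 31 days (July has 31).
Aug 13, 1862 → Sep 13, 1862: 31 days (August has 31).
Sep 13, 1862 → Oct 13, 1862: 30 days (September has 30).
Oct 13, 1862 → Nov 13, 1862: 31 days (October has 31).
Nov 13, 1862 → Dec 13, 1862: 30 days (November has 30).
Dec 13, 1862 → Jan 13, 1863: 31 days (December has 31).
Jan 13, 1863 → Feb 3, 1863: 21 days.
Total: 3308 days.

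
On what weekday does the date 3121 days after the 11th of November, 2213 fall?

Wednesday

First find the weekday of Nov 11, 2213. Doomsday rule: the anchor day for the 2200s is Friday. For year 13: 13÷12 = 1 r 1, and 1÷4 = 0, so 1+1+0 = 2.
Friday + 2 ≡ Sunday — that's 2213's doomsday.
In November the doomsday date is Nov 7.
Nov 11 is 4 days after Nov 7; 4 mod 7 = 4, so Sunday + 4 = Thursday.
3121 mod 7 = 6, so 3121 days after a Thursday is Thursday + 6 = Wednesday.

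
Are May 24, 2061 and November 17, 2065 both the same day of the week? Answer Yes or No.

Yes

From May 24, 2061 to Nov 17, 2065 is 1638 days.
1638 mod 7 = 0, so they are the same weekday.
(May 24, 2061 is a Tuesday; Nov 17, 2065 is a Tuesday.)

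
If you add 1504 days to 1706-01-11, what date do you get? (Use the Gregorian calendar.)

February 23, 1710

+365 (one year) → Jan 11, 1707 (1139 left).
+365 (one year) → Jan 11, 1708 (774 left).
+366 (one year; includes Feb 29, 1708) → Jan 11, 1709 (408 left).
+365 (one year) → Jan 11, 1710 (43 left).
Jan has 31 days: +21 → Feb 1, 1710 (22 left).
+22 → Feb 23, 1710.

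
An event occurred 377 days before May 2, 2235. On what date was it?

−2 → Apr 30, 2235 (end of Apr, 30 days; 375 left).
−30 → Mar 31, 2235 (end of Mar, 31 days; 345 left).
−31 → Feb 28, 2235 (end of Feb, 28 days; 314 left).
−28 → Jan 31, 2235 (end of Jan, 31 days; 286 left).
−31 → Dec 31, 2234 (end of Dec, 31 days; 255 left).
−31 → Nov 30, 2234 (end of Nov, 30 days; 224 left).
−30 → Oct 31, 2234 (end of Oct, 31 days; 194 left).
−31 → Sep 30, 2234 (end of Sep, 30 days; 163 left).
−30 → Aug 31, 2234 (end of Aug, 31 days; 133 left).
−31 → Jul 31, 2234 (end of Jul, 31 days; 102 left).
−31 → Jun 30, 2234 (end of Jun, 30 days; 71 left).
−30 → May 31, 2234 (end of May, 31 days; 41 left).
−31 → Apr 30, 2234 (end of Apr, 30 days; 10 left).
−10 → Apr 20, 2234.

April 20, 2234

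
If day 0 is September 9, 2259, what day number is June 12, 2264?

1738

Sep 9, 2259 → Sep 9, 2260: 366 days (Feb 29, 2260 is in that span).
Sep 9, 2260 → Sep 9, 2261: 365 days.
Sep 9, 2261 → Sep 9, 2262: 365 days.
Sep 9, 2262 → Sep 9, 2263: 365 days.
Sep 9, 2263 → Oct 9, 2263: 30 days (September has 30).
Oct 9, 2263 → Nov 9, 2263: 31 days (October has 31).
Nov 9, 2263 → Dec 9, 2263: 30 days (November has 30).
Dec 9, 2263 → Jan 9, 2264: 31 days (December has 31).
Jan 9, 2264 → Feb 9, 2264: 31 days (January has 31).
Feb 9, 2264 → Mar 9, 2264: 29 days (February has 29).
Mar 9, 2264 → Apr 9, 2264: 31 days (March has 31).
Apr 9, 2264 → May 9, 2264: 30 days (April has 30).
May 9, 2264 → Jun 9, 2264: 31 days (May has 31).
Jun 9, 2264 → Jun 12, 2264: 3 days.
Total: 1738 days.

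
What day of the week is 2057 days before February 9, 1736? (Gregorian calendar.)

First find the weekday of Feb 9, 1736. Doomsday rule: the anchor day for the 1700s is Sunday. For year 36: 36÷12 = 3 r 0, and 0÷4 = 0, so 3+0+0 = 3.
Sunday + 3 ≡ Wednesday — that's 1736's doomsday.
In February the doomsday date is Feb 29 (1736 is a leap year (divisible by 4)).
Feb 9 is 20 days before Feb 29; 20 mod 7 = 6, so Wednesday − 6 = Thursday.
2057 mod 7 = 6, so 2057 days before a Thursday is Thursday − 6 = Friday.

Friday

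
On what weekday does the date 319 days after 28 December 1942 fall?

First find the weekday of Dec 28, 1942. Doomsday rule: the anchor day for the 1900s is Wednesday. For year 42: 42÷12 = 3 r 6, and 6÷4 = 1, so 3+6+1 = 10.
Wednesday + 10 ≡ Saturday — that's 1942's doomsday.
In December the doomsday date is Dec 12.
Dec 28 is 16 days after Dec 12; 16 mod 7 = 2, so Saturday + 2 = Monday.
319 mod 7 = 4, so 319 days after a Monday is Monday + 4 = Friday.

Friday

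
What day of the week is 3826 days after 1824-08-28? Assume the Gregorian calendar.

First find the weekday of Aug 28, 1824. Doomsday rule: the anchor day for the 1800s is Friday. For year 24: 24÷12 = 2 r 0, and 0÷4 = 0, so 2+0+0 = 2.
Friday + 2 ≡ Sunday — that's 1824's doomsday.
In August the doomsday date is Aug 8.
Aug 28 is 20 days after Aug 8; 20 mod 7 = 6, so Sunday + 6 = Saturday.
3826 mod 7 = 4, so 3826 days after a Saturday is Saturday + 4 = Wednesday.

Wednesday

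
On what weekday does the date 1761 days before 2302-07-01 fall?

Friday

Jul 1, 2302 is a Tuesday.
1761 mod 7 = 4, so 1761 days before a Tuesday is Tuesday − 4 = Friday.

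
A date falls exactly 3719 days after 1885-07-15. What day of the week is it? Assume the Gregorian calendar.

Friday

Jul 15, 1885 is a Wednesday.
3719 mod 7 = 2, so 3719 days after a Wednesday is Wednesday + 2 = Friday.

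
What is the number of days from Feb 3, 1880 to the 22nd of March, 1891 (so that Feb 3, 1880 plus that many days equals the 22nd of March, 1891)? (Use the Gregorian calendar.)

Feb 3, 1880 → Feb 3, 1881: 366 days (Feb 29, 1880 is in that span).
Feb 3, 1881 → Feb 3, 1882: 365 days.
Feb 3, 1882 → Feb 3, 1883: 365 days.
Feb 3, 1883 → Feb 3, 1884: 365 days.
Feb 3, 1884 → Feb 3, 1885: 366 days (Feb 29, 1884 is in that span).
Feb 3, 1885 → Feb 3, 1886: 365 days.
Feb 3, 1886 → Feb 3, 1887: 365 days.
Feb 3, 1887 → Feb 3, 1888: 365 days.
Feb 3, 1888 → Feb 3, 1889: 366 days (Feb 29, 1888 is in that span).
Feb 3, 1889 → Feb 3, 1890: 365 days.
Feb 3, 1890 → Feb 3, 1891: 365 days.
Feb 3, 1891 → Mar 3, 1891: 28 days (February has 28).
Mar 3, 1891 → Mar 22, 1891: 19 days.
Total: 4065 days.

4065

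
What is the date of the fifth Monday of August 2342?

August 1, 2342 is a Saturday.
The first Monday is therefore August 3 (2 days later).
The fifth Monday is 3 + 4×7 = August 31.

August 31, 2342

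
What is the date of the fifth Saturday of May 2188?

May 31, 2188

May 1, 2188 is a Thursday.
The first Saturday is therefore May 3 (2 days later).
The fifth Saturday is 3 + 4×7 = May 31.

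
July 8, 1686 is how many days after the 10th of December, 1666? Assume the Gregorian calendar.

7150

Dec 10, 1666 → Dec 10, 1667: 365 days.
Dec 10, 1667 → Dec 10, 1668: 366 days (Feb 29, 1668 is in that span).
Dec 10, 1668 → Dec 10, 1669: 365 days.
Dec 10, 1669 → Dec 10, 1670: 365 days.
Dec 10, 1670 → Dec 10, 1671: 365 days.
Dec 10, 1671 → Dec 10, 1672: 366 days (Feb 29, 1672 is in that span).
Dec 10, 1672 → Dec 10, 1673: 365 days.
Dec 10, 1673 → Dec 10, 1674: 365 days.
Dec 10, 1674 → Dec 10, 1675: 365 days.
Dec 10, 1675 → Dec 10, 1676: 366 days (Feb 29, 1676 is in that span).
Dec 10, 1676 → Dec 10, 1677: 365 days.
Dec 10, 1677 → Dec 10, 1678: 365 days.
Dec 10, 1678 → Dec 10, 1679: 365 days.
Dec 10, 1679 → Dec 10, 1680: 366 days (Feb 29, 1680 is in that span).
Dec 10, 1680 → Dec 10, 1681: 365 days.
Dec 10, 1681 → Dec 10, 1682: 365 days.
Dec 10, 1682 → Dec 10, 1683: 365 days.
Dec 10, 1683 → Dec 10, 1684: 366 days (Feb 29, 1684 is in that span).
Dec 10, 1684 → Dec 10, 1685: 365 days.
Dec 10, 1685 → Jan 10, 1686: 31 days (December has 31).
Jan 10, 1686 → Feb 10, 1686: 31 days (January has 31).
Feb 10, 1686 → Mar 10, 1686: 28 days (February has 28).
Mar 10, 1686 → Apr 10, 1686: 31 days (March has 31).
Apr 10, 1686 → May 10, 1686: 30 days (April has 30).
May 10, 1686 → Jun 10, 1686: 31 days (May has 31).
Jun 10, 1686 → Jul 8, 1686: 28 days.
Total: 7150 days.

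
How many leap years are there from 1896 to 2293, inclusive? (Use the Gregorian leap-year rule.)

Multiples of 4 in [1896,2293]: 100.
Of those, multiples of 100: 4 (not leap unless ÷400).
Multiples of 400: 1.
Leap years = 100 − 4 + 1 = 97.

97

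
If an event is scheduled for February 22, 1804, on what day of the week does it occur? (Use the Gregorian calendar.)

Doomsday rule: the anchor day for the 1800s is Friday. For year 04: 4÷12 = 0 r 4, and 4÷4 = 1, so 0+4+1 = 5.
Friday + 5 ≡ Wednesday — that's 1804's doomsday.
In February the doomsday date is Feb 29 (1804 is a leap year (divisible by 4)).
Feb 22 is 7 days before Feb 29; 7 mod 7 = 0, so Wednesday − 0 = Wednesday.

Wednesday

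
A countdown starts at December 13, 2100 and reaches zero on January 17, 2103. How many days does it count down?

Dec 13, 2100 → Dec 13, 2101: 365 days.
Dec 13, 2101 → Jan 13, 2102: 31 days (December has 31).
Jan 13, 2102 → Feb 13, 2102: 31 days (January has 31).
Feb 13, 2102 → Mar 13, 2102: 28 days (February has 28).
Mar 13, 2102 → Apr 13, 2102: 31 days (March has 31).
Apr 13, 2102 → May 13, 2102: 30 days (April has 30).
May 13, 2102 → Jun 13, 2102: 31 days (May has 31).
Jun 13, 2102 → Jul 13, 2102: 30 days (June has 30).
Jul 13, 2102 → Aug 13, 2102: 31 days (July has 31).
Aug 13, 2102 → Sep 13, 2102: 31 days (August has 31).
Sep 13, 2102 → Oct 13, 2102: 30 days (September has 30).
Oct 13, 2102 → Nov 13, 2102: 31 days (October has 31).
Nov 13, 2102 → Dec 13, 2102: 30 days (November has 30).
Dec 13, 2102 → Jan 13, 2103: 31 days (December has 31).
Jan 13, 2103 → Jan 17, 2103: 4 days.
Total: 765 days.

765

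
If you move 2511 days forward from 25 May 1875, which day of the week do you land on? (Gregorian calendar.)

First find the weekday of May 25, 1875. Doomsday rule: the anchor day for the 1800s is Friday. For year 75: 75÷12 = 6 r 3, and 3÷4 = 0, so 6+3+0 = 9.
Friday + 9 ≡ Sunday — that's 1875's doomsday.
In May the doomsday date is May 9.
May 25 is 16 days after May 9; 16 mod 7 = 2, so Sunday + 2 = Tuesday.
2511 mod 7 = 5, so 2511 days after a Tuesday is Tuesday + 5 = Sunday.

Sunday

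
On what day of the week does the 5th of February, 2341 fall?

Doomsday rule: the anchor day for the 2300s is Wednesday. For year 41: 41÷12 = 3 r 5, and 5÷4 = 1, so 3+5+1 = 9.
Wednesday + 9 ≡ Friday — that's 2341's doomsday.
In February the doomsday date is Feb 28 (2341 is not a leap year).
Feb 5 is 23 days before Feb 28; 23 mod 7 = 2, so Friday − 2 = Wednesday.

Wednesday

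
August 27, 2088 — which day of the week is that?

Doomsday rule: the anchor day for the 2000s is Tuesday. For year 88: 88÷12 = 7 r 4, and 4÷4 = 1, so 7+4+1 = 12.
Tuesday + 12 ≡ Sunday — that's 2088's doomsday.
In August the doomsday date is Aug 8.
Aug 27 is 19 days after Aug 8; 19 mod 7 = 5, so Sunday + 5 = Friday.

Friday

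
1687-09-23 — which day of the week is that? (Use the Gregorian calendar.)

Doomsday rule: the anchor day for the 1600s is Tuesday. For year 87: 87÷12 = 7 r 3, and 3÷4 = 0, so 7+3+0 = 10.
Tuesday + 10 ≡ Friday — that's 1687's doomsday.
In September the doomsday date is Sep 5.
Sep 23 is 18 days after Sep 5; 18 mod 7 = 4, so Friday + 4 = Tuesday.

Tuesday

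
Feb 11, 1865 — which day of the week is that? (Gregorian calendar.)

Saturday

Doomsday rule: the anchor day for the 1800s is Friday. For year 65: 65÷12 = 5 r 5, and 5÷4 = 1, so 5+5+1 = 11.
Friday + 11 ≡ Tuesday — that's 1865's doomsday.
In February the doomsday date is Feb 28 (1865 is not a leap year).
Feb 11 is 17 days before Feb 28; 17 mod 7 = 3, so Tuesday − 3 = Saturday.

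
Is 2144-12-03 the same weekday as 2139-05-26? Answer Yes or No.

From May 26, 2139 to Dec 3, 2144 is 2018 days.
2018 mod 7 = 2, so they are different weekdays.
(May 26, 2139 is a Tuesday; Dec 3, 2144 is a Thursday.)

No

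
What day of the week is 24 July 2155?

Thursday

Doomsday rule: the anchor day for the 2100s is Sunday. For year 55: 55÷12 = 4 r 7, and 7÷4 = 1, so 4+7+1 = 12.
Sunday + 12 ≡ Friday — that's 2155's doomsday.
In July the doomsday date is Jul 11.
Jul 24 is 13 days after Jul 11; 13 mod 7 = 6, so Friday + 6 = Thursday.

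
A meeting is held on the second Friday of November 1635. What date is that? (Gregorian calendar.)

November 9, 1635

November 1, 1635 is a Thursday.
The first Friday is therefore November 2 (1 days later).
The second Friday is 2 + 1×7 = November 9.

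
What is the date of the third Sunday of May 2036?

May 1, 2036 is a Thursday.
The first Sunday is therefore May 4 (3 days later).
The third Sunday is 4 + 2×7 = May 18.

May 18, 2036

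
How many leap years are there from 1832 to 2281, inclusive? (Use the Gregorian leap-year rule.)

Multiples of 4 in [1832,2281]: 113.
Of those, multiples of 100: 4 (not leap unless ÷400).
Multiples of 400: 1.
Leap years = 113 − 4 + 1 = 110.

110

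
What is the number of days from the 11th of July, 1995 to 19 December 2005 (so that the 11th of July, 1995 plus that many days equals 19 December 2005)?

Jul 11, 1995 → Jul 11, 1996: 366 days (Feb 29, 1996 is in that span).
Jul 11, 1996 → Jul 11, 1997: 365 days.
Jul 11, 1997 → Jul 11, 1998: 365 days.
Jul 11, 1998 → Jul 11, 1999: 365 days.
Jul 11, 1999 → Jul 11, 2000: 366 days (Feb 29, 2000 is in that span).
Jul 11, 2000 → Jul 11, 2001: 365 days.
Jul 11, 2001 → Jul 11, 2002: 365 days.
Jul 11, 2002 → Jul 11, 2003: 365 days.
Jul 11, 2003 → Jul 11, 2004: 366 days (Feb 29, 2004 is in that span).
Jul 11, 2004 → Jul 11, 2005: 365 days.
Jul 11, 2005 → Aug 11, 2005: 31 days (July has 31).
Aug 11, 2005 → Sep 11, 2005: 31 days (August has 31).
Sep 11, 2005 → Oct 11, 2005: 30 days (September has 30).
Oct 11, 2005 → Nov 11, 2005: 31 days (October has 31).
Nov 11, 2005 → Dec 11, 2005: 30 days (November has 30).
Dec 11, 2005 → Dec 19, 2005: 8 days.
Total: 3814 days.

3814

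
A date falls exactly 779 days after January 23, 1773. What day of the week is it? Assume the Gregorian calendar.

Jan 23, 1773 is a Saturday.
779 mod 7 = 2, so 779 days after a Saturday is Saturday + 2 = Monday.

Monday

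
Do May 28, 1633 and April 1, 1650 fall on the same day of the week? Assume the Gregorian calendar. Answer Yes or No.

From May 28, 1633 to Apr 1, 1650 is 6152 days.
6152 mod 7 = 6, so they are different weekdays.
(May 28, 1633 is a Saturday; Apr 1, 1650 is a Friday.)

No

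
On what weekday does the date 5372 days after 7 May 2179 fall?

First find the weekday of May 7, 2179. Doomsday rule: the anchor day for the 2100s is Sunday. For year 79: 79÷12 = 6 r 7, and 7÷4 = 1, so 6+7+1 = 14.
Sunday + 14 ≡ Sunday — that's 2179's doomsday.
In May the doomsday date is May 9.
May 7 is 2 days before May 9; 2 mod 7 = 2, so Sunday − 2 = Friday.
5372 mod 7 = 3, so 5372 days after a Friday is Friday + 3 = Monday.

Monday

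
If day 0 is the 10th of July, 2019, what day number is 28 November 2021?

Jul 10, 2019 → Jul 10, 2020: 366 days (Feb 29, 2020 is in that span).
Jul 10, 2020 → Jul 10, 2021: 365 days.
Jul 10, 2021 → Aug 10, 2021: 31 days (July has 31).
Aug 10, 2021 → Sep 10, 2021: 31 days (August has 31).
Sep 10, 2021 → Oct 10, 2021: 30 days (September has 30).
Oct 10, 2021 → Nov 10, 2021: 31 days (October has 31).
Nov 10, 2021 → Nov 28, 2021: 18 days.
Total: 872 days.

872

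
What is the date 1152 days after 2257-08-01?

September 26, 2260

+365 (one year) → Aug 1, 2258 (787 left).
+365 (one year) → Aug 1, 2259 (422 left).
+366 (one year; includes Feb 29, 2260) → Aug 1, 2260 (56 left).
Aug has 31 days: +31 → Sep 1, 2260 (25 left).
+25 → Sep 26, 2260.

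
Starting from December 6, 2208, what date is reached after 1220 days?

April 9, 2212

+365 (one year) → Dec 6, 2209 (855 left).
+365 (one year) → Dec 6, 2210 (490 left).
+365 (one year) → Dec 6, 2211 (125 left).
Dec has 31 days: +26 → Jan 1, 2212 (99 left).
Jan has 31 days: +31 → Feb 1, 2212 (68 left).
Feb has 29 days: +29 → Mar 1, 2212 (39 left).
Mar has 31 days: +31 → Apr 1, 2212 (8 left).
+8 → Apr 9, 2212.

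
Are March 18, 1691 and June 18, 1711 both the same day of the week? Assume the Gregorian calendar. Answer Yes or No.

No

From Mar 18, 1691 to Jun 18, 1711 is 7396 days.
7396 mod 7 = 4, so they are different weekdays.
(Mar 18, 1691 is a Sunday; Jun 18, 1711 is a Thursday.)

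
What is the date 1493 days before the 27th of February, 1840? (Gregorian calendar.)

January 26, 1836

−365 (one year) → Feb 27, 1839 (1128 left).
−365 (one year) → Feb 27, 1838 (763 left).
−365 (one year) → Feb 27, 1837 (398 left).
−27 → Jan 31, 1837 (end of Jan, 31 days; 371 left).
−31 → Dec 31, 1836 (end of Dec, 31 days; 340 left).
−31 → Nov 30, 1836 (end of Nov, 30 days; 309 left).
−30 → Oct 31, 1836 (end of Oct, 31 days; 279 left).
−31 → Sep 30, 1836 (end of Sep, 30 days; 248 left).
−30 → Aug 31, 1836 (end of Aug, 31 days; 218 left).
−31 → Jul 31, 1836 (end of Jul, 31 days; 187 left).
−31 → Jun 30, 1836 (end of Jun, 30 days; 156 left).
−30 → May 31, 1836 (end of May, 31 days; 126 left).
−31 → Apr 30, 1836 (end of Apr, 30 days; 95 left).
−30 → Mar 31, 1836 (end of Mar, 31 days; 65 left).
−31 → Feb 29, 1836 (end of Feb, 29 days; 34 left).
−29 → Jan 31, 1836 (end of Jan, 31 days; 5 left).
−5 → Jan 26, 1836.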